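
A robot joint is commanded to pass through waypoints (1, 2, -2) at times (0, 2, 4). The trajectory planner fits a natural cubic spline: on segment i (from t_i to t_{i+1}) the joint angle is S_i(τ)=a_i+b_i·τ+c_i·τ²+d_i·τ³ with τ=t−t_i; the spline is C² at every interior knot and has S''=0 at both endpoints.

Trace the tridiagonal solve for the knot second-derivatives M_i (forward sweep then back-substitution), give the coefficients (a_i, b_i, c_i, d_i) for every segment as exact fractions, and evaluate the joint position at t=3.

  seg 0: a=1 b=9/8 c=0 d=-5/32
  seg 1: a=2 b=-3/4 c=-15/16 d=5/32
S(3) = 15/32

Δ: Δ0=1/2, Δ1=-2
row 1: diag=8, rhs=-15; c'=1/4, d'=-15/8
back: M1=-15/8
M: M0=0, M1=-15/8, M2=0
seg 0: a=1, c=M0/2=0, d=(M1−M0)/(6·2)=-5/32, b=Δ0−h0·(2M0+M1)/6=9/8
seg 1: a=2, c=M1/2=-15/16, d=(M2−M1)/(6·2)=5/32, b=Δ1−h1·(2M1+M2)/6=-3/4
t_q=3 → seg 1, τ=1; S=2+-3/4·τ+-15/16·τ²+5/32·τ³=15/32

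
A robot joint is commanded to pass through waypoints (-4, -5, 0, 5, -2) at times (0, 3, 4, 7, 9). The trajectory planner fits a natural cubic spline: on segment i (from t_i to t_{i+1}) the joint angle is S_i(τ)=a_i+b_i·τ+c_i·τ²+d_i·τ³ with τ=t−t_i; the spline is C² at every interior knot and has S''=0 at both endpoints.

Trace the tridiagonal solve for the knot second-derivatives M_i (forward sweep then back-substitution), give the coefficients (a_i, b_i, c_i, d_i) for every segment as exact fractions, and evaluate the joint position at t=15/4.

Δ: Δ0=-1/3, Δ1=5, Δ2=5/3, Δ3=-7/2
row 1: diag=8, rhs=32; c'=1/8, d'=4
row 2: denom=8−1·1/8=63/8; d'=(-20−1·4)/(63/8)=-64/21
row 3: denom=10−3·8/21=62/7; d'=(-31−3·-64/21)/(62/7)=-153/62
back: M3=-153/62
back: M2=-64/21−8/21·-153/62=-196/93
back: M1=4−1/8·-196/93=793/186
M: M0=0, M1=793/186, M2=-196/93, M3=-153/62, M4=0
seg 0: a=-4, c=M0/2=0, d=(M1−M0)/(6·3)=793/3348, b=Δ0−h0·(2M0+M1)/6=-917/372
seg 1: a=-5, c=M1/2=793/372, d=(M2−M1)/(6·1)=-395/372, b=Δ1−h1·(2M1+M2)/6=731/186
seg 2: a=0, c=M2/2=-98/93, d=(M3−M2)/(6·3)=-67/3348, b=Δ2−h2·(2M2+M3)/6=621/124
seg 3: a=5, c=M3/2=-153/124, d=(M4−M3)/(6·2)=51/248, b=Δ3−h3·(2M3+M4)/6=-115/62
t_q=15/4 → seg 1, τ=3/4; S=-5+731/186·τ+793/372·τ²+-395/372·τ³=-10327/7936

  seg 0: a=-4 b=-917/372 c=0 d=793/3348
  seg 1: a=-5 b=731/186 c=793/372 d=-395/372
  seg 2: a=0 b=621/124 c=-98/93 d=-67/3348
  seg 3: a=5 b=-115/62 c=-153/124 d=51/248
S(15/4) = -10327/7936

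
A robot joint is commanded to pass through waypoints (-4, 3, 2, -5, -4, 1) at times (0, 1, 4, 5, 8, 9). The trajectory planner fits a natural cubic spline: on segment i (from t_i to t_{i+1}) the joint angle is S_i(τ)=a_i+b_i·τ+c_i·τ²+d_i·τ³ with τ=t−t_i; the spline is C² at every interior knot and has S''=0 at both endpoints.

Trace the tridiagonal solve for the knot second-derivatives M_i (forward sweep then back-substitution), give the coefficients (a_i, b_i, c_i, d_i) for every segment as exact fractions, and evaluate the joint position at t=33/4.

Δ: Δ0=7, Δ1=-1/3, Δ2=-7, Δ3=1/3, Δ4=5
row 1: diag=8, rhs=-44; c'=3/8, d'=-11/2
row 2: denom=8−3·3/8=55/8; d'=(-40−3·-11/2)/(55/8)=-188/55
row 3: denom=8−1·8/55=432/55; d'=(44−1·-188/55)/(432/55)=163/27
row 4: denom=8−3·55/144=329/48; d'=(28−3·163/27)/(329/48)=1424/987
back: M4=1424/987
back: M3=163/27−55/144·1424/987=16244/2961
back: M2=-188/55−8/55·16244/2961=-12484/2961
back: M1=-11/2−3/8·-12484/2961=-3868/987
M: M0=0, M1=-3868/987, M2=-12484/2961, M3=16244/2961, M4=1424/987, M5=0
seg 0: a=-4, c=M0/2=0, d=(M1−M0)/(6·1)=-1934/2961, b=Δ0−h0·(2M0+M1)/6=22661/2961
seg 1: a=3, c=M1/2=-1934/987, d=(M2−M1)/(6·3)=-440/26649, b=Δ1−h1·(2M1+M2)/6=16859/2961
seg 2: a=2, c=M2/2=-6242/2961, d=(M3−M2)/(6·1)=76/47, b=Δ2−h2·(2M2+M3)/6=-19273/2961
seg 3: a=-5, c=M3/2=8122/2961, d=(M4−M3)/(6·3)=-5986/26649, b=Δ3−h3·(2M3+M4)/6=-17393/2961
seg 4: a=-4, c=M4/2=712/987, d=(M5−M4)/(6·1)=-712/2961, b=Δ4−h4·(2M4+M5)/6=13381/2961
t_q=33/4 → seg 4, τ=1/4; S=-4+13381/2961·τ+712/987·τ²+-712/2961·τ³=-3191/1128

  seg 0: a=-4 b=22661/2961 c=0 d=-1934/2961
  seg 1: a=3 b=16859/2961 c=-1934/987 d=-440/26649
  seg 2: a=2 b=-19273/2961 c=-6242/2961 d=76/47
  seg 3: a=-5 b=-17393/2961 c=8122/2961 d=-5986/26649
  seg 4: a=-4 b=13381/2961 c=712/987 d=-712/2961
S(33/4) = -3191/1128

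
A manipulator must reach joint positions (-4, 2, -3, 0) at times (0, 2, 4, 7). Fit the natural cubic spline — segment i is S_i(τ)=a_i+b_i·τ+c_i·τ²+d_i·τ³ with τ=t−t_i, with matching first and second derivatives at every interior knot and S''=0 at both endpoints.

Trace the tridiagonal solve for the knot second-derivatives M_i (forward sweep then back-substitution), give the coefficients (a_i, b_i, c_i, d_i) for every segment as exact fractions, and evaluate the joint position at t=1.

Δ: Δ0=3, Δ1=-5/2, Δ2=1
row 1: diag=8, rhs=-33; c'=1/4, d'=-33/8
row 2: denom=10−2·1/4=19/2; d'=(21−2·-33/8)/(19/2)=117/38
back: M2=117/38
back: M1=-33/8−1/4·117/38=-93/19
M: M0=0, M1=-93/19, M2=117/38, M3=0
seg 0: a=-4, c=M0/2=0, d=(M1−M0)/(6·2)=-31/76, b=Δ0−h0·(2M0+M1)/6=88/19
seg 1: a=2, c=M1/2=-93/38, d=(M2−M1)/(6·2)=101/152, b=Δ1−h1·(2M1+M2)/6=-5/19
seg 2: a=-3, c=M2/2=117/76, d=(M3−M2)/(6·3)=-13/76, b=Δ2−h2·(2M2+M3)/6=-79/38
t_q=1 → seg 0, τ=1; S=-4+88/19·τ+0·τ²+-31/76·τ³=17/76

  seg 0: a=-4 b=88/19 c=0 d=-31/76
  seg 1: a=2 b=-5/19 c=-93/38 d=101/152
  seg 2: a=-3 b=-79/38 c=117/76 d=-13/76
S(1) = 17/76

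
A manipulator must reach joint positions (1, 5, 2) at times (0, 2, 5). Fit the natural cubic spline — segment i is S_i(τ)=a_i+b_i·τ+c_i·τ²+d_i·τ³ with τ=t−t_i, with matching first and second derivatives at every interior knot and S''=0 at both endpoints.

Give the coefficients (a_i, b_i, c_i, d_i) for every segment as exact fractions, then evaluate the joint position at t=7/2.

  seg 0: a=1 b=13/5 c=0 d=-3/20
  seg 1: a=5 b=4/5 c=-9/10 d=1/10
S(7/2) = 361/80

Δ: Δ0=2, Δ1=-1
row 1: diag=10, rhs=-18; c'=3/10, d'=-9/5
back: M1=-9/5
M: M0=0, M1=-9/5, M2=0
seg 0: a=1, c=M0/2=0, d=(M1−M0)/(6·2)=-3/20, b=Δ0−h0·(2M0+M1)/6=13/5
seg 1: a=5, c=M1/2=-9/10, d=(M2−M1)/(6·3)=1/10, b=Δ1−h1·(2M1+M2)/6=4/5
t_q=7/2 → seg 1, τ=3/2; S=5+4/5·τ+-9/10·τ²+1/10·τ³=361/80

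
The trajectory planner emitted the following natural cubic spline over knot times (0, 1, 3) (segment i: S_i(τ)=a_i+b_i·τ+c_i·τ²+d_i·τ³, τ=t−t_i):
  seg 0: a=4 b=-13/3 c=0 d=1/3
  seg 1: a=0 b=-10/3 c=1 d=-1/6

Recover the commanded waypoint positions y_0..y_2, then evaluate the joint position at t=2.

y_0 = S_0(0) = a_0 = 4
y_1 = S_1(0) = a_1 = 0
y_2 = S_1(2) = -4
t_q=2 is in segment 1 (τ=1); S_1(τ)=-5/2

y_0=4 y_1=0 y_2=-4
S(2) = -5/2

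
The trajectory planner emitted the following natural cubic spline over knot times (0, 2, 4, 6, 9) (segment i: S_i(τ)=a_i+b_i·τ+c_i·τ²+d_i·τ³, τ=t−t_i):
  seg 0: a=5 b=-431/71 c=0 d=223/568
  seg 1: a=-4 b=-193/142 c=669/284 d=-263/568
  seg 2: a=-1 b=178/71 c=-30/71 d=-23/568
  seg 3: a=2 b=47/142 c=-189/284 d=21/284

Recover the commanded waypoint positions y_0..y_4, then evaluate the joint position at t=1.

y_0 = S_0(0) = a_0 = 5
y_1 = S_1(0) = a_1 = -4
y_2 = S_2(0) = a_2 = -1
y_3 = S_3(0) = a_3 = 2
y_4 = S_3(3) = -1
t_q=1 is in segment 0 (τ=1); S_0(τ)=-385/568

y_0=5 y_1=-4 y_2=-1 y_3=2 y_4=-1
S(1) = -385/568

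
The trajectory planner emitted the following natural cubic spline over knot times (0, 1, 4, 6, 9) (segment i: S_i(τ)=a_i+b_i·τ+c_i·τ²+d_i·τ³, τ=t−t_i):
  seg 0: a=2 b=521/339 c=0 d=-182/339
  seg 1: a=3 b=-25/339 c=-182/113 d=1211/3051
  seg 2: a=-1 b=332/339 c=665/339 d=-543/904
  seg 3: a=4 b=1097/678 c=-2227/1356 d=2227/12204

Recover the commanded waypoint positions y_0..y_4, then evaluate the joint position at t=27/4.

y_0=2 y_1=3 y_2=-1 y_3=4 y_4=-1
S(27/4) = 126319/28928

y_0 = S_0(0) = a_0 = 2
y_1 = S_1(0) = a_1 = 3
y_2 = S_2(0) = a_2 = -1
y_3 = S_3(0) = a_3 = 4
y_4 = S_3(3) = -1
t_q=27/4 is in segment 3 (τ=3/4); S_3(τ)=126319/28928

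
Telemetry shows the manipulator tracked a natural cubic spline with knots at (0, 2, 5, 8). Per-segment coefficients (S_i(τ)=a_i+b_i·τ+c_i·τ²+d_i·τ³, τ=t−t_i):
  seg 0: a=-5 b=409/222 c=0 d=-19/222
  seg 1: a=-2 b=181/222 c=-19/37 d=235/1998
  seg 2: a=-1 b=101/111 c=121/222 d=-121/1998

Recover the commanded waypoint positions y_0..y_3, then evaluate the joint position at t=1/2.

y_0 = S_0(0) = a_0 = -5
y_1 = S_1(0) = a_1 = -2
y_2 = S_2(0) = a_2 = -1
y_3 = S_2(3) = 5
t_q=1/2 is in segment 0 (τ=1/2); S_0(τ)=-2421/592

y_0=-5 y_1=-2 y_2=-1 y_3=5
S(1/2) = -2421/592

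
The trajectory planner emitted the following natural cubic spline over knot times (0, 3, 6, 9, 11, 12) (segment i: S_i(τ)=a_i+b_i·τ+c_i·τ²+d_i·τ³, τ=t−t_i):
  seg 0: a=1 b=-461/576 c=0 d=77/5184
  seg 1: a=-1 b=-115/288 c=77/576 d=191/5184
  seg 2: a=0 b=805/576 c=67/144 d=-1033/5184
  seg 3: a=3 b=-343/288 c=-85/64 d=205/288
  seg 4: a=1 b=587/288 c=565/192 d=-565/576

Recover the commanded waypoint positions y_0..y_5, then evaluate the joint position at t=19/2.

y_0=1 y_1=-1 y_2=0 y_3=3 y_4=1 y_5=5
S(19/2) = 415/192

y_0 = S_0(0) = a_0 = 1
y_1 = S_1(0) = a_1 = -1
y_2 = S_2(0) = a_2 = 0
y_3 = S_3(0) = a_3 = 3
y_4 = S_4(0) = a_4 = 1
y_5 = S_4(1) = 5
t_q=19/2 is in segment 3 (τ=1/2); S_3(τ)=415/192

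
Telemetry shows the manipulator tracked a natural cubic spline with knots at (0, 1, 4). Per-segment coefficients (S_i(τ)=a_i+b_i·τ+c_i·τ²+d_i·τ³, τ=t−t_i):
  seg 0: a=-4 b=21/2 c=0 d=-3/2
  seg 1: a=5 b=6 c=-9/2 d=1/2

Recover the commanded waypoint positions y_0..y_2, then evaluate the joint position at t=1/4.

y_0 = S_0(0) = a_0 = -4
y_1 = S_1(0) = a_1 = 5
y_2 = S_1(3) = -4
t_q=1/4 is in segment 0 (τ=1/4); S_0(τ)=-179/128

y_0=-4 y_1=5 y_2=-4
S(1/4) = -179/128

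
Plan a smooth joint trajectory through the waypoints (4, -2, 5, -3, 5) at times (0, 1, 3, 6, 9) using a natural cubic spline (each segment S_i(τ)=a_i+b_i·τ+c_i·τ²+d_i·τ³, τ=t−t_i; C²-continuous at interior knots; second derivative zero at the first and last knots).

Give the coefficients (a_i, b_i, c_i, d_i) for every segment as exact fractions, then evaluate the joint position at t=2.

Δ: Δ0=-6, Δ1=7/2, Δ2=-8/3, Δ3=8/3
row 1: diag=6, rhs=57; c'=1/3, d'=19/2
row 2: denom=10−2·1/3=28/3; d'=(-37−2·19/2)/(28/3)=-6
row 3: denom=12−3·9/28=309/28; d'=(32−3·-6)/(309/28)=1400/309
back: M3=1400/309
back: M2=-6−9/28·1400/309=-768/103
back: M1=19/2−1/3·-768/103=2469/206
M: M0=0, M1=2469/206, M2=-768/103, M3=1400/309, M4=0
seg 0: a=4, c=M0/2=0, d=(M1−M0)/(6·1)=823/412, b=Δ0−h0·(2M0+M1)/6=-3295/412
seg 1: a=-2, c=M1/2=2469/412, d=(M2−M1)/(6·2)=-1335/824, b=Δ1−h1·(2M1+M2)/6=-413/206
seg 2: a=5, c=M2/2=-384/103, d=(M3−M2)/(6·3)=1852/2781, b=Δ2−h2·(2M2+M3)/6=260/103
seg 3: a=-3, c=M3/2=700/309, d=(M4−M3)/(6·3)=-700/2781, b=Δ3−h3·(2M3+M4)/6=-192/103
t_q=2 → seg 1, τ=1; S=-2+-413/206·τ+2469/412·τ²+-1335/824·τ³=303/824

  seg 0: a=4 b=-3295/412 c=0 d=823/412
  seg 1: a=-2 b=-413/206 c=2469/412 d=-1335/824
  seg 2: a=5 b=260/103 c=-384/103 d=1852/2781
  seg 3: a=-3 b=-192/103 c=700/309 d=-700/2781
S(2) = 303/824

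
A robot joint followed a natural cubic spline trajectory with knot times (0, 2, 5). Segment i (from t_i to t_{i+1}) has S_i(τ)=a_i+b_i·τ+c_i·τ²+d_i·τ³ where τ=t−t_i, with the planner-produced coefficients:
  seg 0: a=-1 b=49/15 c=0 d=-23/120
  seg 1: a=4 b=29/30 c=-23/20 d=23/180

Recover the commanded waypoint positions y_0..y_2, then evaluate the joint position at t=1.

y_0=-1 y_1=4 y_2=0
S(1) = 83/40

y_0 = S_0(0) = a_0 = -1
y_1 = S_1(0) = a_1 = 4
y_2 = S_1(3) = 0
t_q=1 is in segment 0 (τ=1); S_0(τ)=83/40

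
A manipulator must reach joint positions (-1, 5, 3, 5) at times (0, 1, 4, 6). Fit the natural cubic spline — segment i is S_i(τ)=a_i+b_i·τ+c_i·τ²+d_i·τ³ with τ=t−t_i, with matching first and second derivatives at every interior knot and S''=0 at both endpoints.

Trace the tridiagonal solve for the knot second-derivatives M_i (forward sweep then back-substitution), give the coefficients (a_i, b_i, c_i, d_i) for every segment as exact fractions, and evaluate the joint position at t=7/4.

Δ: Δ0=6, Δ1=-2/3, Δ2=1
row 1: diag=8, rhs=-40; c'=3/8, d'=-5
row 2: denom=10−3·3/8=71/8; d'=(10−3·-5)/(71/8)=200/71
back: M2=200/71
back: M1=-5−3/8·200/71=-430/71
M: M0=0, M1=-430/71, M2=200/71, M3=0
seg 0: a=-1, c=M0/2=0, d=(M1−M0)/(6·1)=-215/213, b=Δ0−h0·(2M0+M1)/6=1493/213
seg 1: a=5, c=M1/2=-215/71, d=(M2−M1)/(6·3)=35/71, b=Δ1−h1·(2M1+M2)/6=848/213
seg 2: a=3, c=M2/2=100/71, d=(M3−M2)/(6·2)=-50/213, b=Δ2−h2·(2M2+M3)/6=-187/213
t_q=7/4 → seg 1, τ=3/4; S=5+848/213·τ+-215/71·τ²+35/71·τ³=29493/4544

  seg 0: a=-1 b=1493/213 c=0 d=-215/213
  seg 1: a=5 b=848/213 c=-215/71 d=35/71
  seg 2: a=3 b=-187/213 c=100/71 d=-50/213
S(7/4) = 29493/4544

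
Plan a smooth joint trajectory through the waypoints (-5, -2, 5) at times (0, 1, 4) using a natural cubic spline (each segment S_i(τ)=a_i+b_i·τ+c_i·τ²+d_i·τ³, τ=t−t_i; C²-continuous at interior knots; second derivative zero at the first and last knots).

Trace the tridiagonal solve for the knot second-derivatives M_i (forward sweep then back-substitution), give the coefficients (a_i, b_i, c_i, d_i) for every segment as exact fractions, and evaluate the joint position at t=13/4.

  seg 0: a=-5 b=37/12 c=0 d=-1/12
  seg 1: a=-2 b=17/6 c=-1/4 d=1/36
S(13/4) = 877/256

Δ: Δ0=3, Δ1=7/3
row 1: diag=8, rhs=-4; c'=3/8, d'=-1/2
back: M1=-1/2
M: M0=0, M1=-1/2, M2=0
seg 0: a=-5, c=M0/2=0, d=(M1−M0)/(6·1)=-1/12, b=Δ0−h0·(2M0+M1)/6=37/12
seg 1: a=-2, c=M1/2=-1/4, d=(M2−M1)/(6·3)=1/36, b=Δ1−h1·(2M1+M2)/6=17/6
t_q=13/4 → seg 1, τ=9/4; S=-2+17/6·τ+-1/4·τ²+1/36·τ³=877/256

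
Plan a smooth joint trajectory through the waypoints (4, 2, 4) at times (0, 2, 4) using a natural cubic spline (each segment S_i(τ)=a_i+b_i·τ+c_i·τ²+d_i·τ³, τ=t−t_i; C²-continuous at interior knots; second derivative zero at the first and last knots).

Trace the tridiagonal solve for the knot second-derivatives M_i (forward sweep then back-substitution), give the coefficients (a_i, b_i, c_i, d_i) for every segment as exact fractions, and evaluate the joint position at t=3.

Δ: Δ0=-1, Δ1=1
row 1: diag=8, rhs=12; c'=1/4, d'=3/2
back: M1=3/2
M: M0=0, M1=3/2, M2=0
seg 0: a=4, c=M0/2=0, d=(M1−M0)/(6·2)=1/8, b=Δ0−h0·(2M0+M1)/6=-3/2
seg 1: a=2, c=M1/2=3/4, d=(M2−M1)/(6·2)=-1/8, b=Δ1−h1·(2M1+M2)/6=0
t_q=3 → seg 1, τ=1; S=2+0·τ+3/4·τ²+-1/8·τ³=21/8

  seg 0: a=4 b=-3/2 c=0 d=1/8
  seg 1: a=2 b=0 c=3/4 d=-1/8
S(3) = 21/8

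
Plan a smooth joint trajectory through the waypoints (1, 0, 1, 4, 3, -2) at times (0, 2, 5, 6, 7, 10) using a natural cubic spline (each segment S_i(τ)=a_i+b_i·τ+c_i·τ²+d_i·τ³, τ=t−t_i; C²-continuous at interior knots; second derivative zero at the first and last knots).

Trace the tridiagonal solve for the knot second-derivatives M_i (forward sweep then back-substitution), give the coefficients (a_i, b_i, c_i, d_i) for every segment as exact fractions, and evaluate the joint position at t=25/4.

Δ: Δ0=-1/2, Δ1=1/3, Δ2=3, Δ3=-1, Δ4=-5/3
row 1: diag=10, rhs=5; c'=3/10, d'=1/2
row 2: denom=8−3·3/10=71/10; d'=(16−3·1/2)/(71/10)=145/71
row 3: denom=4−1·10/71=274/71; d'=(-24−1·145/71)/(274/71)=-1849/274
row 4: denom=8−1·71/274=2121/274; d'=(-4−1·-1849/274)/(2121/274)=251/707
back: M4=251/707
back: M3=-1849/274−71/274·251/707=-4836/707
back: M2=145/71−10/71·-4836/707=2125/707
back: M1=1/2−3/10·2125/707=-284/707
M: M0=0, M1=-284/707, M2=2125/707, M3=-4836/707, M4=251/707, M5=0
seg 0: a=1, c=M0/2=0, d=(M1−M0)/(6·2)=-71/2121, b=Δ0−h0·(2M0+M1)/6=-1553/4242
seg 1: a=0, c=M1/2=-142/707, d=(M2−M1)/(6·3)=803/4242, b=Δ1−h1·(2M1+M2)/6=-3257/4242
seg 2: a=1, c=M2/2=2125/1414, d=(M3−M2)/(6·1)=-6961/4242, b=Δ2−h2·(2M2+M3)/6=6656/2121
seg 3: a=4, c=M3/2=-2418/707, d=(M4−M3)/(6·1)=5087/4242, b=Δ3−h3·(2M3+M4)/6=5179/4242
seg 4: a=3, c=M4/2=251/1414, d=(M5−M4)/(6·3)=-251/12726, b=Δ4−h4·(2M4+M5)/6=-4288/2121
t_q=25/4 → seg 3, τ=1/4; S=4+5179/4242·τ+-2418/707·τ²+5087/4242·τ³=371957/90496

  seg 0: a=1 b=-1553/4242 c=0 d=-71/2121
  seg 1: a=0 b=-3257/4242 c=-142/707 d=803/4242
  seg 2: a=1 b=6656/2121 c=2125/1414 d=-6961/4242
  seg 3: a=4 b=5179/4242 c=-2418/707 d=5087/4242
  seg 4: a=3 b=-4288/2121 c=251/1414 d=-251/12726
S(25/4) = 371957/90496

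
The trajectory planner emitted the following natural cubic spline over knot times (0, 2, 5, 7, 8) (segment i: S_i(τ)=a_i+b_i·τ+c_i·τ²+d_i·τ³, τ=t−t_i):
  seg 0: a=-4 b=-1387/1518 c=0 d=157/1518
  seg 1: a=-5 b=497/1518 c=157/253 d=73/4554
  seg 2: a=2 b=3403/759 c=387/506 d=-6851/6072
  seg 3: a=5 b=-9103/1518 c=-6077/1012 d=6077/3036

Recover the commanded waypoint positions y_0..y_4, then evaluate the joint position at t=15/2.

y_0 = S_0(0) = a_0 = -4
y_1 = S_1(0) = a_1 = -5
y_2 = S_2(0) = a_2 = 2
y_3 = S_3(0) = a_3 = 5
y_4 = S_3(1) = -5
t_q=15/2 is in segment 3 (τ=1/2); S_3(τ)=6077/8096

y_0=-4 y_1=-5 y_2=2 y_3=5 y_4=-5
S(15/2) = 6077/8096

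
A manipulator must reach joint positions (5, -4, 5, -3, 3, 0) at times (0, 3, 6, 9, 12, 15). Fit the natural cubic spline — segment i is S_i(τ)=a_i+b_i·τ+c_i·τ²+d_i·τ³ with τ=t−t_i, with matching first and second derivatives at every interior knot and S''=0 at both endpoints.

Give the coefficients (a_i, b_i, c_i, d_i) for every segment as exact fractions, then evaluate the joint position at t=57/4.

Δ: Δ0=-3, Δ1=3, Δ2=-8/3, Δ3=2, Δ4=-1
row 1: diag=12, rhs=36; c'=1/4, d'=3
row 2: denom=12−3·1/4=45/4; d'=(-34−3·3)/(45/4)=-172/45
row 3: denom=12−3·4/15=56/5; d'=(28−3·-172/45)/(56/5)=74/21
row 4: denom=12−3·15/56=627/56; d'=(-18−3·74/21)/(627/56)=-1600/627
back: M4=-1600/627
back: M3=74/21−15/56·-1600/627=2638/627
back: M2=-172/45−4/15·2638/627=-3100/627
back: M1=3−1/4·-3100/627=2656/627
M: M0=0, M1=2656/627, M2=-3100/627, M3=2638/627, M4=-1600/627, M5=0
seg 0: a=5, c=M0/2=0, d=(M1−M0)/(6·3)=1328/5643, b=Δ0−h0·(2M0+M1)/6=-3209/627
seg 1: a=-4, c=M1/2=1328/627, d=(M2−M1)/(6·3)=-2878/5643, b=Δ1−h1·(2M1+M2)/6=775/627
seg 2: a=5, c=M2/2=-1550/627, d=(M3−M2)/(6·3)=151/297, b=Δ2−h2·(2M2+M3)/6=109/627
seg 3: a=-3, c=M3/2=1319/627, d=(M4−M3)/(6·3)=-2119/5643, b=Δ3−h3·(2M3+M4)/6=-584/627
seg 4: a=3, c=M4/2=-800/627, d=(M5−M4)/(6·3)=800/5643, b=Δ4−h4·(2M4+M5)/6=973/627
t_q=57/4 → seg 4, τ=9/4; S=3+973/627·τ+-800/627·τ²+800/5643·τ³=1377/836

  seg 0: a=5 b=-3209/627 c=0 d=1328/5643
  seg 1: a=-4 b=775/627 c=1328/627 d=-2878/5643
  seg 2: a=5 b=109/627 c=-1550/627 d=151/297
  seg 3: a=-3 b=-584/627 c=1319/627 d=-2119/5643
  seg 4: a=3 b=973/627 c=-800/627 d=800/5643
S(57/4) = 1377/836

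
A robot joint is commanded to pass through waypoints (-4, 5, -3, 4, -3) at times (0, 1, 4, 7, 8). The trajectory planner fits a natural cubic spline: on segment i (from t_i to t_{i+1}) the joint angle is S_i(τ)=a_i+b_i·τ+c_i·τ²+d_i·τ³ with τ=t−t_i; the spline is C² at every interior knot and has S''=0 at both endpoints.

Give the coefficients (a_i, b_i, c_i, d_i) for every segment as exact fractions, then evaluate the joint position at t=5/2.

Δ: Δ0=9, Δ1=-8/3, Δ2=7/3, Δ3=-7
row 1: diag=8, rhs=-70; c'=3/8, d'=-35/4
row 2: denom=12−3·3/8=87/8; d'=(30−3·-35/4)/(87/8)=150/29
row 3: denom=8−3·8/29=208/29; d'=(-56−3·150/29)/(208/29)=-1037/104
back: M3=-1037/104
back: M2=150/29−8/29·-1037/104=103/13
back: M1=-35/4−3/8·103/13=-1219/104
M: M0=0, M1=-1219/104, M2=103/13, M3=-1037/104, M4=0
seg 0: a=-4, c=M0/2=0, d=(M1−M0)/(6·1)=-1219/624, b=Δ0−h0·(2M0+M1)/6=6835/624
seg 1: a=5, c=M1/2=-1219/208, d=(M2−M1)/(6·3)=227/208, b=Δ1−h1·(2M1+M2)/6=1589/312
seg 2: a=-3, c=M2/2=103/26, d=(M3−M2)/(6·3)=-1861/1872, b=Δ2−h2·(2M2+M3)/6=-29/48
seg 3: a=4, c=M3/2=-1037/208, d=(M4−M3)/(6·1)=1037/624, b=Δ3−h3·(2M3+M4)/6=-1147/312
t_q=5/2 → seg 1, τ=3/2; S=5+1589/312·τ+-1219/208·τ²+227/208·τ³=5219/1664

  seg 0: a=-4 b=6835/624 c=0 d=-1219/624
  seg 1: a=5 b=1589/312 c=-1219/208 d=227/208
  seg 2: a=-3 b=-29/48 c=103/26 d=-1861/1872
  seg 3: a=4 b=-1147/312 c=-1037/208 d=1037/624
S(5/2) = 5219/1664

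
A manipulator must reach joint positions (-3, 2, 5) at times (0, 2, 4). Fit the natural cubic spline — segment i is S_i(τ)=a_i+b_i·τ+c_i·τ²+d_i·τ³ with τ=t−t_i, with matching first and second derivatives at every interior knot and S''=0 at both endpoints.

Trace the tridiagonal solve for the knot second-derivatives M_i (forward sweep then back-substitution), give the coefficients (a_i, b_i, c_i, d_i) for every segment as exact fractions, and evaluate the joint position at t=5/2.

  seg 0: a=-3 b=11/4 c=0 d=-1/16
  seg 1: a=2 b=2 c=-3/8 d=1/16
S(5/2) = 373/128

Δ: Δ0=5/2, Δ1=3/2
row 1: diag=8, rhs=-6; c'=1/4, d'=-3/4
back: M1=-3/4
M: M0=0, M1=-3/4, M2=0
seg 0: a=-3, c=M0/2=0, d=(M1−M0)/(6·2)=-1/16, b=Δ0−h0·(2M0+M1)/6=11/4
seg 1: a=2, c=M1/2=-3/8, d=(M2−M1)/(6·2)=1/16, b=Δ1−h1·(2M1+M2)/6=2
t_q=5/2 → seg 1, τ=1/2; S=2+2·τ+-3/8·τ²+1/16·τ³=373/128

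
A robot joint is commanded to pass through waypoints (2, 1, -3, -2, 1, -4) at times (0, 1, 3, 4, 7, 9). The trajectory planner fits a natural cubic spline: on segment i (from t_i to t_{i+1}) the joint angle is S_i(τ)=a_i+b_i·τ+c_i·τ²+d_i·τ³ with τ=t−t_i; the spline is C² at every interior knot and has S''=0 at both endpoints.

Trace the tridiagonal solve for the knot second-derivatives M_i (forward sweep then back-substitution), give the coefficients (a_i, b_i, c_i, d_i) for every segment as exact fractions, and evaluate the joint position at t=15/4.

  seg 0: a=2 b=-1391/2212 c=0 d=-821/2212
  seg 1: a=1 b=-1927/1106 c=-2463/2212 d=1089/2212
  seg 2: a=-3 b=-319/1106 c=4071/2212 d=-1221/2212
  seg 3: a=-2 b=3841/2212 c=102/553 d=-317/2212
  seg 4: a=1 b=-1135/1106 c=-2445/2212 d=815/4424
S(15/4) = -341739/141568

Δ: Δ0=-1, Δ1=-2, Δ2=1, Δ3=1, Δ4=-5/2
row 1: diag=6, rhs=-6; c'=1/3, d'=-1
row 2: denom=6−2·1/3=16/3; d'=(18−2·-1)/(16/3)=15/4
row 3: denom=8−1·3/16=125/16; d'=(0−1·15/4)/(125/16)=-12/25
row 4: denom=10−3·48/125=1106/125; d'=(-21−3·-12/25)/(1106/125)=-2445/1106
back: M4=-2445/1106
back: M3=-12/25−48/125·-2445/1106=204/553
back: M2=15/4−3/16·204/553=4071/1106
back: M1=-1−1/3·4071/1106=-2463/1106
M: M0=0, M1=-2463/1106, M2=4071/1106, M3=204/553, M4=-2445/1106, M5=0
seg 0: a=2, c=M0/2=0, d=(M1−M0)/(6·1)=-821/2212, b=Δ0−h0·(2M0+M1)/6=-1391/2212
seg 1: a=1, c=M1/2=-2463/2212, d=(M2−M1)/(6·2)=1089/2212, b=Δ1−h1·(2M1+M2)/6=-1927/1106
seg 2: a=-3, c=M2/2=4071/2212, d=(M3−M2)/(6·1)=-1221/2212, b=Δ2−h2·(2M2+M3)/6=-319/1106
seg 3: a=-2, c=M3/2=102/553, d=(M4−M3)/(6·3)=-317/2212, b=Δ3−h3·(2M3+M4)/6=3841/2212
seg 4: a=1, c=M4/2=-2445/2212, d=(M5−M4)/(6·2)=815/4424, b=Δ4−h4·(2M4+M5)/6=-1135/1106
t_q=15/4 → seg 2, τ=3/4; S=-3+-319/1106·τ+4071/2212·τ²+-1221/2212·τ³=-341739/141568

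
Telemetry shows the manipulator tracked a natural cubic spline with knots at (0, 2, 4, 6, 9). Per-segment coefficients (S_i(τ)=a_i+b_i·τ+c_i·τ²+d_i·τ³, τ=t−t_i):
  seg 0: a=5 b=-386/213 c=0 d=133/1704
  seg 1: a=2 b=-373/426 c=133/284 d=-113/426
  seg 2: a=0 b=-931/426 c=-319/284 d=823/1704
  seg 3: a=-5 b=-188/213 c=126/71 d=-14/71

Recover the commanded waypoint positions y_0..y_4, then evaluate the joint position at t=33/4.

y_0=5 y_1=2 y_2=0 y_3=-5 y_4=3
S(33/4) = -563/2272

y_0 = S_0(0) = a_0 = 5
y_1 = S_1(0) = a_1 = 2
y_2 = S_2(0) = a_2 = 0
y_3 = S_3(0) = a_3 = -5
y_4 = S_3(3) = 3
t_q=33/4 is in segment 3 (τ=9/4); S_3(τ)=-563/2272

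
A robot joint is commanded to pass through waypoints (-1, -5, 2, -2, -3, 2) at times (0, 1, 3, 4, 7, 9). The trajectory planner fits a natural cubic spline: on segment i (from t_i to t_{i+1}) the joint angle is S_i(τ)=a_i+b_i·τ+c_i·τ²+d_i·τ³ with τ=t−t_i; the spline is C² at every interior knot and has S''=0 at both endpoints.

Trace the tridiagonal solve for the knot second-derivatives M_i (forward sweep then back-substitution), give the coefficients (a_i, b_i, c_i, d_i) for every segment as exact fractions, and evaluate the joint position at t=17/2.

  seg 0: a=-1 b=-9817/1659 c=0 d=3181/1659
  seg 1: a=-5 b=-274/1659 c=3181/553 d=-26011/13272
  seg 2: a=2 b=-2237/3318 c=-13287/2212 d=17791/6636
  seg 3: a=-2 b=-30823/6636 c=1126/553 d=-1325/6636
  seg 4: a=-3 b=7237/3318 c=529/2212 d=-529/13272
S(17/2) = 23899/35392

Δ: Δ0=-4, Δ1=7/2, Δ2=-4, Δ3=-1/3, Δ4=5/2
row 1: diag=6, rhs=45; c'=1/3, d'=15/2
row 2: denom=6−2·1/3=16/3; d'=(-45−2·15/2)/(16/3)=-45/4
row 3: denom=8−1·3/16=125/16; d'=(22−1·-45/4)/(125/16)=532/125
row 4: denom=10−3·48/125=1106/125; d'=(17−3·532/125)/(1106/125)=529/1106
back: M4=529/1106
back: M3=532/125−48/125·529/1106=2252/553
back: M2=-45/4−3/16·2252/553=-13287/1106
back: M1=15/2−1/3·-13287/1106=6362/553
M: M0=0, M1=6362/553, M2=-13287/1106, M3=2252/553, M4=529/1106, M5=0
seg 0: a=-1, c=M0/2=0, d=(M1−M0)/(6·1)=3181/1659, b=Δ0−h0·(2M0+M1)/6=-9817/1659
seg 1: a=-5, c=M1/2=3181/553, d=(M2−M1)/(6·2)=-26011/13272, b=Δ1−h1·(2M1+M2)/6=-274/1659
seg 2: a=2, c=M2/2=-13287/2212, d=(M3−M2)/(6·1)=17791/6636, b=Δ2−h2·(2M2+M3)/6=-2237/3318
seg 3: a=-2, c=M3/2=1126/553, d=(M4−M3)/(6·3)=-1325/6636, b=Δ3−h3·(2M3+M4)/6=-30823/6636
seg 4: a=-3, c=M4/2=529/2212, d=(M5−M4)/(6·2)=-529/13272, b=Δ4−h4·(2M4+M5)/6=7237/3318
t_q=17/2 → seg 4, τ=3/2; S=-3+7237/3318·τ+529/2212·τ²+-529/13272·τ³=23899/35392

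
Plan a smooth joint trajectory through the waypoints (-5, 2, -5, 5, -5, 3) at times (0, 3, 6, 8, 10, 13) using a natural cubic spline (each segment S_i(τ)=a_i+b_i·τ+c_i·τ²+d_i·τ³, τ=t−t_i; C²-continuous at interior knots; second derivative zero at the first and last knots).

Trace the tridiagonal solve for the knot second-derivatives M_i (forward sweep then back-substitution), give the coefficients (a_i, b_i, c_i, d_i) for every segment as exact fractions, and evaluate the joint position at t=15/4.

Δ: Δ0=7/3, Δ1=-7/3, Δ2=5, Δ3=-5, Δ4=8/3
row 1: diag=12, rhs=-28; c'=1/4, d'=-7/3
row 2: denom=10−3·1/4=37/4; d'=(44−3·-7/3)/(37/4)=204/37
row 3: denom=8−2·8/37=280/37; d'=(-60−2·204/37)/(280/37)=-657/70
row 4: denom=10−2·37/140=663/70; d'=(46−2·-657/70)/(663/70)=4534/663
back: M4=4534/663
back: M3=-657/70−37/140·4534/663=-7421/663
back: M2=204/37−8/37·-7421/663=5260/663
back: M1=-7/3−1/4·5260/663=-954/221
M: M0=0, M1=-954/221, M2=5260/663, M3=-7421/663, M4=4534/663, M5=0
seg 0: a=-5, c=M0/2=0, d=(M1−M0)/(6·3)=-53/221, b=Δ0−h0·(2M0+M1)/6=2978/663
seg 1: a=2, c=M1/2=-477/221, d=(M2−M1)/(6·3)=4061/5967, b=Δ1−h1·(2M1+M2)/6=-1315/663
seg 2: a=-5, c=M2/2=2630/663, d=(M3−M2)/(6·2)=-1409/884, b=Δ2−h2·(2M2+M3)/6=2282/663
seg 3: a=5, c=M3/2=-7421/1326, d=(M4−M3)/(6·2)=3985/2652, b=Δ3−h3·(2M3+M4)/6=121/663
seg 4: a=-5, c=M4/2=2267/663, d=(M5−M4)/(6·3)=-2267/5967, b=Δ4−h4·(2M4+M5)/6=-922/221
t_q=15/4 → seg 1, τ=3/4; S=2+-1315/663·τ+-477/221·τ²+4061/5967·τ³=-451/1088

  seg 0: a=-5 b=2978/663 c=0 d=-53/221
  seg 1: a=2 b=-1315/663 c=-477/221 d=4061/5967
  seg 2: a=-5 b=2282/663 c=2630/663 d=-1409/884
  seg 3: a=5 b=121/663 c=-7421/1326 d=3985/2652
  seg 4: a=-5 b=-922/221 c=2267/663 d=-2267/5967
S(15/4) = -451/1088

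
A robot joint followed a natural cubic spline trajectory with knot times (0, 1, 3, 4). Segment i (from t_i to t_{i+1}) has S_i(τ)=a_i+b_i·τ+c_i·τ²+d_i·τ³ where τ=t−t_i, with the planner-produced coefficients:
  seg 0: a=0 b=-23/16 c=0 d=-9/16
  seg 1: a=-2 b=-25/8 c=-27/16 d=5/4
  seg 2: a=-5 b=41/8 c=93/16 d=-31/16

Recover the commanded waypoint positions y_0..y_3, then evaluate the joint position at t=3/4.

y_0=0 y_1=-2 y_2=-5 y_3=4
S(3/4) = -1347/1024

y_0 = S_0(0) = a_0 = 0
y_1 = S_1(0) = a_1 = -2
y_2 = S_2(0) = a_2 = -5
y_3 = S_2(1) = 4
t_q=3/4 is in segment 0 (τ=3/4); S_0(τ)=-1347/1024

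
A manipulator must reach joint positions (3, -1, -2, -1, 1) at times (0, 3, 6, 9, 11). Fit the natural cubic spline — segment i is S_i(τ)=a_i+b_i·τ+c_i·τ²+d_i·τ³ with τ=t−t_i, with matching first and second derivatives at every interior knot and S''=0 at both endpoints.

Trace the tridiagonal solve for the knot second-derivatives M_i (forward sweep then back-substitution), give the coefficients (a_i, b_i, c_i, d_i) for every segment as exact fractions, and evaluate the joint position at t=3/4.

  seg 0: a=3 b=-649/414 c=0 d=97/3726
  seg 1: a=-1 b=-179/207 c=97/414 d=-71/3726
  seg 2: a=-2 b=11/414 c=13/207 d=49/3726
  seg 3: a=-1 b=157/207 c=25/138 d=-25/828
S(3/4) = 5403/2944

Δ: Δ0=-4/3, Δ1=-1/3, Δ2=1/3, Δ3=1
row 1: diag=12, rhs=6; c'=1/4, d'=1/2
row 2: denom=12−3·1/4=45/4; d'=(4−3·1/2)/(45/4)=2/9
row 3: denom=10−3·4/15=46/5; d'=(4−3·2/9)/(46/5)=25/69
back: M3=25/69
back: M2=2/9−4/15·25/69=26/207
back: M1=1/2−1/4·26/207=97/207
M: M0=0, M1=97/207, M2=26/207, M3=25/69, M4=0
seg 0: a=3, c=M0/2=0, d=(M1−M0)/(6·3)=97/3726, b=Δ0−h0·(2M0+M1)/6=-649/414
seg 1: a=-1, c=M1/2=97/414, d=(M2−M1)/(6·3)=-71/3726, b=Δ1−h1·(2M1+M2)/6=-179/207
seg 2: a=-2, c=M2/2=13/207, d=(M3−M2)/(6·3)=49/3726, b=Δ2−h2·(2M2+M3)/6=11/414
seg 3: a=-1, c=M3/2=25/138, d=(M4−M3)/(6·2)=-25/828, b=Δ3−h3·(2M3+M4)/6=157/207
t_q=3/4 → seg 0, τ=3/4; S=3+-649/414·τ+0·τ²+97/3726·τ³=5403/2944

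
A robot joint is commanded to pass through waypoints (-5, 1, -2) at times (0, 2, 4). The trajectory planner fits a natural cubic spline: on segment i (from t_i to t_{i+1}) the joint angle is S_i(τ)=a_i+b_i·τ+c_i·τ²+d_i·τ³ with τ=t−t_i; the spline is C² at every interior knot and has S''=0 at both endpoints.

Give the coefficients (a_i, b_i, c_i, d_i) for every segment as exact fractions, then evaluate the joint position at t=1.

  seg 0: a=-5 b=33/8 c=0 d=-9/32
  seg 1: a=1 b=3/4 c=-27/16 d=9/32
S(1) = -37/32

Δ: Δ0=3, Δ1=-3/2
row 1: diag=8, rhs=-27; c'=1/4, d'=-27/8
back: M1=-27/8
M: M0=0, M1=-27/8, M2=0
seg 0: a=-5, c=M0/2=0, d=(M1−M0)/(6·2)=-9/32, b=Δ0−h0·(2M0+M1)/6=33/8
seg 1: a=1, c=M1/2=-27/16, d=(M2−M1)/(6·2)=9/32, b=Δ1−h1·(2M1+M2)/6=3/4
t_q=1 → seg 0, τ=1; S=-5+33/8·τ+0·τ²+-9/32·τ³=-37/32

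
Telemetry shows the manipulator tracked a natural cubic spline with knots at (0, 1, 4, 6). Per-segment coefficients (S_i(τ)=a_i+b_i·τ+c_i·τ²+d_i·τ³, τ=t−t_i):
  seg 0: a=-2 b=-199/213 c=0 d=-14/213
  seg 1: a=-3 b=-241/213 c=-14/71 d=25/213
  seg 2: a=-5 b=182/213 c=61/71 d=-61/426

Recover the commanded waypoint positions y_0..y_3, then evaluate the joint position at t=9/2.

y_0 = S_0(0) = a_0 = -2
y_1 = S_1(0) = a_1 = -3
y_2 = S_2(0) = a_2 = -5
y_3 = S_2(2) = -1
t_q=9/2 is in segment 2 (τ=1/2); S_2(τ)=-4971/1136

y_0=-2 y_1=-3 y_2=-5 y_3=-1
S(9/2) = -4971/1136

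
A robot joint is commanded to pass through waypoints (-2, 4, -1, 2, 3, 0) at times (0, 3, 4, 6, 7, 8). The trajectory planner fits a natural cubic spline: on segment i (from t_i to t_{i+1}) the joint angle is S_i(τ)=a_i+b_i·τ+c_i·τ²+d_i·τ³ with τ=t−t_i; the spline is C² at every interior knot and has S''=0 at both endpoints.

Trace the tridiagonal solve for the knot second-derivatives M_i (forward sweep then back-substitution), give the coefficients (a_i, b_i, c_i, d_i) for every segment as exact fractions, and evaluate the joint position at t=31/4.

Δ: Δ0=2, Δ1=-5, Δ2=3/2, Δ3=1, Δ4=-3
row 1: diag=8, rhs=-42; c'=1/8, d'=-21/4
row 2: denom=6−1·1/8=47/8; d'=(39−1·-21/4)/(47/8)=354/47
row 3: denom=6−2·16/47=250/47; d'=(-3−2·354/47)/(250/47)=-849/250
row 4: denom=4−1·47/250=953/250; d'=(-24−1·-849/250)/(953/250)=-5151/953
back: M4=-5151/953
back: M3=-849/250−47/250·-5151/953=-2268/953
back: M2=354/47−16/47·-2268/953=7950/953
back: M1=-21/4−1/8·7950/953=-5997/953
M: M0=0, M1=-5997/953, M2=7950/953, M3=-2268/953, M4=-5151/953, M5=0
seg 0: a=-2, c=M0/2=0, d=(M1−M0)/(6·3)=-1999/5718, b=Δ0−h0·(2M0+M1)/6=9809/1906
seg 1: a=4, c=M1/2=-5997/1906, d=(M2−M1)/(6·1)=4649/1906, b=Δ1−h1·(2M1+M2)/6=-4091/953
seg 2: a=-1, c=M2/2=3975/953, d=(M3−M2)/(6·2)=-1703/1906, b=Δ2−h2·(2M2+M3)/6=-6229/1906
seg 3: a=2, c=M3/2=-1134/953, d=(M4−M3)/(6·1)=-961/1906, b=Δ3−h3·(2M3+M4)/6=5135/1906
seg 4: a=3, c=M4/2=-5151/1906, d=(M5−M4)/(6·1)=1717/1906, b=Δ4−h4·(2M4+M5)/6=-1142/953
t_q=31/4 → seg 4, τ=3/4; S=3+-1142/953·τ+-5151/1906·τ²+1717/1906·τ³=117243/121984

  seg 0: a=-2 b=9809/1906 c=0 d=-1999/5718
  seg 1: a=4 b=-4091/953 c=-5997/1906 d=4649/1906
  seg 2: a=-1 b=-6229/1906 c=3975/953 d=-1703/1906
  seg 3: a=2 b=5135/1906 c=-1134/953 d=-961/1906
  seg 4: a=3 b=-1142/953 c=-5151/1906 d=1717/1906
S(31/4) = 117243/121984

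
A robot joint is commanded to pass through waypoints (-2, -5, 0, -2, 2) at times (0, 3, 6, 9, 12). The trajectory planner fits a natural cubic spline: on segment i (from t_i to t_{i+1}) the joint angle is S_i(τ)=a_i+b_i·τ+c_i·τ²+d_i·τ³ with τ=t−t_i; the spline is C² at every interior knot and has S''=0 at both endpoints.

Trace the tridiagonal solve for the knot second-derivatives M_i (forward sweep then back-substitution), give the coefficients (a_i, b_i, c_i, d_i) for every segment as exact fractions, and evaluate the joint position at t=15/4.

Δ: Δ0=-1, Δ1=5/3, Δ2=-2/3, Δ3=4/3
row 1: diag=12, rhs=16; c'=1/4, d'=4/3
row 2: denom=12−3·1/4=45/4; d'=(-14−3·4/3)/(45/4)=-8/5
row 3: denom=12−3·4/15=56/5; d'=(12−3·-8/5)/(56/5)=3/2
back: M3=3/2
back: M2=-8/5−4/15·3/2=-2
back: M1=4/3−1/4·-2=11/6
M: M0=0, M1=11/6, M2=-2, M3=3/2, M4=0
seg 0: a=-2, c=M0/2=0, d=(M1−M0)/(6·3)=11/108, b=Δ0−h0·(2M0+M1)/6=-23/12
seg 1: a=-5, c=M1/2=11/12, d=(M2−M1)/(6·3)=-23/108, b=Δ1−h1·(2M1+M2)/6=5/6
seg 2: a=0, c=M2/2=-1, d=(M3−M2)/(6·3)=7/36, b=Δ2−h2·(2M2+M3)/6=7/12
seg 3: a=-2, c=M3/2=3/4, d=(M4−M3)/(6·3)=-1/12, b=Δ3−h3·(2M3+M4)/6=-1/6
t_q=15/4 → seg 1, τ=3/4; S=-5+5/6·τ+11/12·τ²+-23/108·τ³=-1011/256

  seg 0: a=-2 b=-23/12 c=0 d=11/108
  seg 1: a=-5 b=5/6 c=11/12 d=-23/108
  seg 2: a=0 b=7/12 c=-1 d=7/36
  seg 3: a=-2 b=-1/6 c=3/4 d=-1/12
S(15/4) = -1011/256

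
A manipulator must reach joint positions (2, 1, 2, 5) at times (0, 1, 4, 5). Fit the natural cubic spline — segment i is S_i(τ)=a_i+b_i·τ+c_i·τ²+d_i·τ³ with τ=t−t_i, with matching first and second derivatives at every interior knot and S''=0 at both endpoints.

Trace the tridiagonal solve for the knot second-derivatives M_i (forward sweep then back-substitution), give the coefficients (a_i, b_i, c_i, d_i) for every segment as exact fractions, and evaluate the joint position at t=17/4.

  seg 0: a=2 b=-173/165 c=0 d=8/165
  seg 1: a=1 b=-149/165 c=8/55 d=4/45
  seg 2: a=2 b=391/165 c=52/55 d=-52/165
S(17/4) = 2329/880

Δ: Δ0=-1, Δ1=1/3, Δ2=3
row 1: diag=8, rhs=8; c'=3/8, d'=1
row 2: denom=8−3·3/8=55/8; d'=(16−3·1)/(55/8)=104/55
back: M2=104/55
back: M1=1−3/8·104/55=16/55
M: M0=0, M1=16/55, M2=104/55, M3=0
seg 0: a=2, c=M0/2=0, d=(M1−M0)/(6·1)=8/165, b=Δ0−h0·(2M0+M1)/6=-173/165
seg 1: a=1, c=M1/2=8/55, d=(M2−M1)/(6·3)=4/45, b=Δ1−h1·(2M1+M2)/6=-149/165
seg 2: a=2, c=M2/2=52/55, d=(M3−M2)/(6·1)=-52/165, b=Δ2−h2·(2M2+M3)/6=391/165
t_q=17/4 → seg 2, τ=1/4; S=2+391/165·τ+52/55·τ²+-52/165·τ³=2329/880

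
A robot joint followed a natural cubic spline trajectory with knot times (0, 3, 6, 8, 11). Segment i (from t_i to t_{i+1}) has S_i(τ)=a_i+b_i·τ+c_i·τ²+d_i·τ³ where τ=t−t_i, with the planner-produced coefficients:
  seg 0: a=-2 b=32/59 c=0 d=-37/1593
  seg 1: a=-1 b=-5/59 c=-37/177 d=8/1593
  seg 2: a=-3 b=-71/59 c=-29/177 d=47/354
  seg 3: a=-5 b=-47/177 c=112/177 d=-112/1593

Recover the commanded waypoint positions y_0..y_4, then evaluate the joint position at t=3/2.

y_0=-2 y_1=-1 y_2=-3 y_3=-5 y_4=-2
S(3/2) = -597/472

y_0 = S_0(0) = a_0 = -2
y_1 = S_1(0) = a_1 = -1
y_2 = S_2(0) = a_2 = -3
y_3 = S_3(0) = a_3 = -5
y_4 = S_3(3) = -2
t_q=3/2 is in segment 0 (τ=3/2); S_0(τ)=-597/472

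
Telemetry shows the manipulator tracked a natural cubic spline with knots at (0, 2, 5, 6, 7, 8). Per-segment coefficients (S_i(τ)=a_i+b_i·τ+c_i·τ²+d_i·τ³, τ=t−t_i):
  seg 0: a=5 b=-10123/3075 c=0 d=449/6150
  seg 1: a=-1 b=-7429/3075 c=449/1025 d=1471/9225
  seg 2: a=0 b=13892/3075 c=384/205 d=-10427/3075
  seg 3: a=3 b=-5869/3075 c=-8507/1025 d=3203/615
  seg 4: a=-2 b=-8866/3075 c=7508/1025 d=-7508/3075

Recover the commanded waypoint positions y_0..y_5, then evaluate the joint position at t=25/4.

y_0 = S_0(0) = a_0 = 5
y_1 = S_1(0) = a_1 = -1
y_2 = S_2(0) = a_2 = 0
y_3 = S_3(0) = a_3 = 3
y_4 = S_4(0) = a_4 = -2
y_5 = S_4(1) = 0
t_q=25/4 is in segment 3 (τ=1/4); S_3(τ)=136809/65600

y_0=5 y_1=-1 y_2=0 y_3=3 y_4=-2 y_5=0
S(25/4) = 136809/65600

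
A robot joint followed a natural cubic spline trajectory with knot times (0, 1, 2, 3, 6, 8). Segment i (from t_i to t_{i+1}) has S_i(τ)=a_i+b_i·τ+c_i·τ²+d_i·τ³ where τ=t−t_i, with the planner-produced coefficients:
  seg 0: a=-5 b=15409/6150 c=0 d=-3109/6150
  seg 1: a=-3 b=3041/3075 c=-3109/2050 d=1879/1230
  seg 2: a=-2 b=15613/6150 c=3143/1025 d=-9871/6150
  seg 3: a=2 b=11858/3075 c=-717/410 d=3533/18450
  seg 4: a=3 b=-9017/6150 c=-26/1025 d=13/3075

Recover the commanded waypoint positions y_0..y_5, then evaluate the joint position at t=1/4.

y_0=-5 y_1=-3 y_2=-2 y_3=2 y_4=3 y_5=0
S(1/4) = -114971/26240

y_0 = S_0(0) = a_0 = -5
y_1 = S_1(0) = a_1 = -3
y_2 = S_2(0) = a_2 = -2
y_3 = S_3(0) = a_3 = 2
y_4 = S_4(0) = a_4 = 3
y_5 = S_4(2) = 0
t_q=1/4 is in segment 0 (τ=1/4); S_0(τ)=-114971/26240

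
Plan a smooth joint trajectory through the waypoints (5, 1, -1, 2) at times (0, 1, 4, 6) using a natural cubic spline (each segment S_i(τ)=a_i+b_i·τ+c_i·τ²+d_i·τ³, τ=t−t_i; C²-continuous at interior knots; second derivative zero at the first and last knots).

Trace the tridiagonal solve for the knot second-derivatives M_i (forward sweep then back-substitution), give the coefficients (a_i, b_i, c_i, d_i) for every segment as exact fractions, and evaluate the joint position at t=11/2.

Δ: Δ0=-4, Δ1=-2/3, Δ2=3/2
row 1: diag=8, rhs=20; c'=3/8, d'=5/2
row 2: denom=10−3·3/8=71/8; d'=(13−3·5/2)/(71/8)=44/71
back: M2=44/71
back: M1=5/2−3/8·44/71=161/71
M: M0=0, M1=161/71, M2=44/71, M3=0
seg 0: a=5, c=M0/2=0, d=(M1−M0)/(6·1)=161/426, b=Δ0−h0·(2M0+M1)/6=-1865/426
seg 1: a=1, c=M1/2=161/142, d=(M2−M1)/(6·3)=-13/142, b=Δ1−h1·(2M1+M2)/6=-691/213
seg 2: a=-1, c=M2/2=22/71, d=(M3−M2)/(6·2)=-11/213, b=Δ2−h2·(2M2+M3)/6=463/426
t_q=11/2 → seg 2, τ=3/2; S=-1+463/426·τ+22/71·τ²+-11/213·τ³=655/568

  seg 0: a=5 b=-1865/426 c=0 d=161/426
  seg 1: a=1 b=-691/213 c=161/142 d=-13/142
  seg 2: a=-1 b=463/426 c=22/71 d=-11/213
S(11/2) = 655/568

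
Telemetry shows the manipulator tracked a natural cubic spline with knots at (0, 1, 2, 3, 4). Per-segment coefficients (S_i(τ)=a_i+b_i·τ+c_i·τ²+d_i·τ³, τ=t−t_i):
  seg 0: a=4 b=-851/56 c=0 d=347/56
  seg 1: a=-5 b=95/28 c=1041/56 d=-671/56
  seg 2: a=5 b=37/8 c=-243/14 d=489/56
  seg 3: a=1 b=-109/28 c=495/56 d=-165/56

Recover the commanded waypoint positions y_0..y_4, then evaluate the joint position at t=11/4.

y_0=4 y_1=-5 y_2=5 y_3=1 y_4=3
S(11/4) = 8563/3584

y_0 = S_0(0) = a_0 = 4
y_1 = S_1(0) = a_1 = -5
y_2 = S_2(0) = a_2 = 5
y_3 = S_3(0) = a_3 = 1
y_4 = S_3(1) = 3
t_q=11/4 is in segment 2 (τ=3/4); S_2(τ)=8563/3584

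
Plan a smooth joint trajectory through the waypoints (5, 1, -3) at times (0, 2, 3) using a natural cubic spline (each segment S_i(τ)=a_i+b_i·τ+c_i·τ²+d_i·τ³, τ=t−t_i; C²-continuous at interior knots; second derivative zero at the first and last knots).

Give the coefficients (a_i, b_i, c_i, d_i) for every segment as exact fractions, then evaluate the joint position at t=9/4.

Δ: Δ0=-2, Δ1=-4
row 1: diag=6, rhs=-12; c'=1/6, d'=-2
back: M1=-2
M: M0=0, M1=-2, M2=0
seg 0: a=5, c=M0/2=0, d=(M1−M0)/(6·2)=-1/6, b=Δ0−h0·(2M0+M1)/6=-4/3
seg 1: a=1, c=M1/2=-1, d=(M2−M1)/(6·1)=1/3, b=Δ1−h1·(2M1+M2)/6=-10/3
t_q=9/4 → seg 1, τ=1/4; S=1+-10/3·τ+-1·τ²+1/3·τ³=7/64

  seg 0: a=5 b=-4/3 c=0 d=-1/6
  seg 1: a=1 b=-10/3 c=-1 d=1/3
S(9/4) = 7/64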